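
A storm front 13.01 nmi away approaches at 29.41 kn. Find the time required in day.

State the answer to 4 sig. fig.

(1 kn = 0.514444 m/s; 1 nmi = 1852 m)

0.01843 day

13.01 nmi × 1852 = 24094.5 m
29.41 kn × 0.514444 = 15.1298 m/s
t = d / v = 24094.5 m / 15.1298 m/s = 1592.52 s
1592.52 s ÷ (86400 s/day) = 0.0184319 day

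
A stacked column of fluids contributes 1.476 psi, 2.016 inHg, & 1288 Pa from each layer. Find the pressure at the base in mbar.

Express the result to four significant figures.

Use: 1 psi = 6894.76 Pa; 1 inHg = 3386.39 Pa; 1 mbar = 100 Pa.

1.476 psi × 6894.76 = 10176.7 Pa
2.016 inHg × 3386.39 = 6826.96 Pa
1288 Pa (already Pa)
Combined: 10176.7 + 6826.96 + 1288 = 18291.7 Pa
In mbar: 18291.7 / 100 = 182.917 mbar

182.9 mbar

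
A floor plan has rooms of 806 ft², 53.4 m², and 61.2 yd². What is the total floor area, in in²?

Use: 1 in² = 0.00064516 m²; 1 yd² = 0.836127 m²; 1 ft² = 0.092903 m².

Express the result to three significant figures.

806 ft² × 0.092903 → 74.8798 m²
53.4 m² (already m²)
61.2 yd² × 0.836127 → 51.171 m²
Total: 74.8798 + 53.4 + 51.171 = 179.451 m²
In in²: 179.451 / 0.00064516 = 278150 in²

2.78×10⁵ in²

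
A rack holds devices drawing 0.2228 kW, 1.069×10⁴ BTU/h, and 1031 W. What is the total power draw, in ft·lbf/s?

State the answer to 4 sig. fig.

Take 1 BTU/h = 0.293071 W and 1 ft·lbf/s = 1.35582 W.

0.2228 kW × 1000 = 222.8 W
1.069×10⁴ BTU/h × 0.293071 = 3132.93 W
1031 W (already W)
Combined: 222.8 + 3132.93 + 1031 = 4386.73 W
In ft·lbf/s: 4386.73 / 1.35582 = 3235.48 ft·lbf/s

3235 ft·lbf/s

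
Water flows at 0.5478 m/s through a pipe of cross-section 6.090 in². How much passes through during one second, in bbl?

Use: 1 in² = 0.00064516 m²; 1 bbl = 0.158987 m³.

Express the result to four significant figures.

6.090 in² × 0.00064516 = 0.00392902 m²
V = v × A × t = 0.5478 m/s × 0.00392902 m² × 1 s = 0.00215232 m³
0.00215232 m³ ÷ (0.158987 m³/bbl) = 0.0135377 bbl

0.01354 bbl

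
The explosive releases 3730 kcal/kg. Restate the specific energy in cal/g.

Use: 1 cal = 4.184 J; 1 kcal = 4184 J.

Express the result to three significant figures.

3730 kcal/kg × 4184 J/kcal = 1.56063×10⁷ J/kg
1.56063×10⁷ J/kg ÷ 4.184 J/cal × 0.001 kg/g = 3730 cal/g

3730 cal/g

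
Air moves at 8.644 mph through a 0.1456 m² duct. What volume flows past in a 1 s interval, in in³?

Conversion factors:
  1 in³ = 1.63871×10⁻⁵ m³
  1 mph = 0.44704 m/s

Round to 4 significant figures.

8.644 mph × 0.44704 = 3.86421 m/s
V = v × A × t = 3.86421 m/s × 0.1456 m² × 1 s = 0.562629 m³
0.562629 m³ ÷ (1.63871×10⁻⁵ m³/in³) = 34333.7 in³

3.433×10⁴ in³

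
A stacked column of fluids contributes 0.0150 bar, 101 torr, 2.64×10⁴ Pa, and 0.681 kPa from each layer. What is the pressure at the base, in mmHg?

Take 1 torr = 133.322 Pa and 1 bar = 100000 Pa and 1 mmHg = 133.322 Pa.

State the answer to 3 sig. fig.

315 mmHg

0.0150 bar × 100000 = 1500 Pa
101 torr × 133.322 = 13465.5 Pa
2.64×10⁴ Pa (already Pa)
0.681 kPa × 1000 = 681 Pa
Combined: 1500 + 13465.5 + 26400 + 681 = 42046.5 Pa
In mmHg: 42046.5 / 133.322 = 315.376 mmHg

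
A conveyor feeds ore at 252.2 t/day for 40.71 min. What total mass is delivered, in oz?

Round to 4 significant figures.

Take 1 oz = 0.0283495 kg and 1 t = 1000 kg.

2.515×10⁵ oz

252.2 t/day → 2.91898 kg/s
40.71 min → 2442.6 s
m = ṁ × t = 2.91898 × 2442.6 = 7129.9 kg
In oz: 7129.9 / 0.0283495 = 251500 oz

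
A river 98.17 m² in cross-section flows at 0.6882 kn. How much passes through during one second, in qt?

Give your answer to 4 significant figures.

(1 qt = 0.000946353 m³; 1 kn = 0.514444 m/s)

0.6882 kn × 0.514444 = 0.35404 m/s
V = v × A × t = 0.35404 m/s × 98.17 m² × 1 s = 34.7561 m³
34.7561 m³ ÷ (0.000946353 m³/qt) = 36726.4 qt

3.673×10⁴ qt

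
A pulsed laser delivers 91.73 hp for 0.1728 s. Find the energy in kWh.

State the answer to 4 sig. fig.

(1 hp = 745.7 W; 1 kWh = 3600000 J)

91.73 hp × 745.7 = 68403.1 W
E = P × t = 68403.1 W × 0.1728 s = 11820.1 J
11820.1 J ÷ (3600000 J/kWh) = 0.00328336 kWh

0.003283 kWh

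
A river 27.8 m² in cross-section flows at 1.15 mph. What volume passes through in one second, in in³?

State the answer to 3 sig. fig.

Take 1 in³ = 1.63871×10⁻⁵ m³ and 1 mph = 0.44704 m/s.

1.15 mph × 0.44704 → 0.514096 m/s
V = v × A × t = 0.514096 m/s × 27.8 m² × 1 s = 14.2919 m³
14.2919 m³ ÷ (1.63871×10⁻⁵ m³/in³) = 872143 in³

8.72×10⁵ in³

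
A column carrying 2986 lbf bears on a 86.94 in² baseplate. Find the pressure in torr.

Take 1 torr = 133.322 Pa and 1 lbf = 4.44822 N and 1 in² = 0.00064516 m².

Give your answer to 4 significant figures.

1776 torr

2986 lbf × 4.44822 = 13282.4 N
86.94 in² × 0.00064516 = 0.0560902 m²
P = F / A = 13282.4 N / 0.0560902 m² = 236804 Pa
236804 Pa ÷ (133.322 Pa/torr) = 1776.18 torr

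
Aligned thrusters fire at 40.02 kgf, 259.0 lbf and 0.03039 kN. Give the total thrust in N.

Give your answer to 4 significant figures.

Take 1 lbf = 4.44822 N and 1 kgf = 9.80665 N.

40.02 kgf × 9.80665 → 392.462 N
259.0 lbf × 4.44822 → 1152.09 N
0.03039 kN × 1000 → 30.39 N
Combined: 392.462 + 1152.09 + 30.39 = 1574.94 N

1575 N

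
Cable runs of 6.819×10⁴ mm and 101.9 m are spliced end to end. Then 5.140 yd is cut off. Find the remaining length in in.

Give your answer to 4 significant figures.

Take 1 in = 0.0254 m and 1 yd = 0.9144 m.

6.819×10⁴ mm × 0.001 → 68.19 m
101.9 m (already m)
5.140 yd × 0.9144 → 4.70002 m
Sum: 68.19 + 101.9 − 4.70002 = 165.39 m
In in: 165.39 / 0.0254 = 6511.42 in

6511 in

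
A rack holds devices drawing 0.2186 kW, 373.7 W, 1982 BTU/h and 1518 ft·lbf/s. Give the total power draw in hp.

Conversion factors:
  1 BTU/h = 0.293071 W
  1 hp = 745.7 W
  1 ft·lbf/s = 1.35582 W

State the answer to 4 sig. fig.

0.2186 kW × 1000 = 218.6 W
373.7 W (already W)
1982 BTU/h × 0.293071 = 580.867 W
1518 ft·lbf/s × 1.35582 = 2058.13 W
Combined: 218.6 + 373.7 + 580.867 + 2058.13 = 3231.3 W
In hp: 3231.3 / 745.7 = 4.33324 hp

4.333 hp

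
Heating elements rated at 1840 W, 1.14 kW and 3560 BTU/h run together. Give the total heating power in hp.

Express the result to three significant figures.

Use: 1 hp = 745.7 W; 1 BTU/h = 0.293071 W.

1840 W (already W)
1.14 kW × 1000 → 1140 W
3560 BTU/h × 0.293071 → 1043.33 W
Combined: 1840 + 1140 + 1043.33 = 4023.33 W
In hp: 4023.33 / 745.7 = 5.39537 hp

5.40 hp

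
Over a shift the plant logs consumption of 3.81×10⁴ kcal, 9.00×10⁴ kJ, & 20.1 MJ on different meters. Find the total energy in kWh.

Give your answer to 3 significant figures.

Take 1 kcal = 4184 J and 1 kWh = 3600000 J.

74.9 kWh

3.81×10⁴ kcal × 4184 → 1.5941×10⁸ J
9.00×10⁴ kJ × 1000 → 9×10⁷ J
20.1 MJ × 1000000 → 2.01×10⁷ J
Sum: 1.5941×10⁸ + 9×10⁷ + 2.01×10⁷ = 2.6951×10⁸ J
In kWh: 2.6951×10⁸ / 3600000 = 74.8639 kWh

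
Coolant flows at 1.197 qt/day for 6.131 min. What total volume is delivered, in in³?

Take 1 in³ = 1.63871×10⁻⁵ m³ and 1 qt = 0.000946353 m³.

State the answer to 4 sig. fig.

0.2943 in³

1.197 qt/day → 1.31109×10⁻⁸ m³/s
6.131 min → 367.86 s
V = Q × t = 1.31109×10⁻⁸ × 367.86 = 4.82298×10⁻⁶ m³
In in³: 4.82298×10⁻⁶ / 1.63871×10⁻⁵ = 0.294316 in³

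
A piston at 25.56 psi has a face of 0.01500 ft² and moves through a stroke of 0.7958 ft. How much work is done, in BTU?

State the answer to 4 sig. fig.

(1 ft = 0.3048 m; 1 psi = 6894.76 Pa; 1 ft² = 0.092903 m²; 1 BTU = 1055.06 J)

0.05646 BTU

25.56 psi → 176230 Pa
0.01500 ft² → 0.00139354 m²
F = P × A = 176230 × 0.00139354 = 245.584 N
0.7958 ft → 0.24256 m
W = F × d = 245.584 × 0.24256 = 59.5689 J
In BTU: 59.5689 / 1055.06 = 0.0564602 BTU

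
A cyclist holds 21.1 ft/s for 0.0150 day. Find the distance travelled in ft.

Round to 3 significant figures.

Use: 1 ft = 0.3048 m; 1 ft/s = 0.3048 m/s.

2.73×10⁴ ft

21.1 ft/s × 0.3048 → 6.43128 m/s
0.0150 day × 86400 → 1296 s
d = v × t = 6.43128 m/s × 1296 s = 8334.94 m
8334.94 m ÷ (0.3048 m/ft) = 27345.6 ft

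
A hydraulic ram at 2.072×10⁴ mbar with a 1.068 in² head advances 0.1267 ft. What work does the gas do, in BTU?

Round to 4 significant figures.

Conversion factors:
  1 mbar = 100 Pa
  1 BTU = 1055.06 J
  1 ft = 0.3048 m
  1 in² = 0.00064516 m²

2.072×10⁴ mbar → 2.072×10⁶ Pa
1.068 in² → 6.89031×10⁻⁴ m²
F = P × A = 2.072×10⁶ × 6.89031×10⁻⁴ = 1427.67 N
0.1267 ft → 0.0386182 m
W = F × d = 1427.67 × 0.0386182 = 55.134 J
In BTU: 55.134 / 1055.06 = 0.0522567 BTU

0.05226 BTU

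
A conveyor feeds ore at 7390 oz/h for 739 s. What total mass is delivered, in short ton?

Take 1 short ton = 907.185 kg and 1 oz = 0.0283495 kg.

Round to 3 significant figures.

0.0474 short ton

7390 oz/h → 0.0581952 kg/s
m = ṁ × t = 0.0581952 × 739 = 43.0063 kg
In short ton: 43.0063 / 907.185 = 0.0474063 short ton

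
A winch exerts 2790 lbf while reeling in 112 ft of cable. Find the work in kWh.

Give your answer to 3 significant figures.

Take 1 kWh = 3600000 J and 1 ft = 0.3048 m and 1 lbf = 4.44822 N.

0.118 kWh

2790 lbf × 4.44822 → 12410.5 N
112 ft × 0.3048 → 34.1376 m
W = F × d = 12410.5 N × 34.1376 m = 423665 J
423665 J ÷ (3600000 J/kWh) = 0.117685 kWh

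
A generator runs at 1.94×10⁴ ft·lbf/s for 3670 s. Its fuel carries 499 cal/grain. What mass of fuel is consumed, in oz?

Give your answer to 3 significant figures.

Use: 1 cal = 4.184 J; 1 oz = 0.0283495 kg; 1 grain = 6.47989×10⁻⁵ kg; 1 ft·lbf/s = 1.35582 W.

1.94×10⁴ ft·lbf/s → 26302.9 W
E = P × t = 26302.9 × 3670 = 9.65316×10⁷ J
499 cal/grain → 3.22199×10⁷ J/kg
m = E / e_s = 9.65316×10⁷ / 3.22199×10⁷ = 2.99602 kg
In oz: 2.99602 / 0.0283495 = 105.682 oz

106 oz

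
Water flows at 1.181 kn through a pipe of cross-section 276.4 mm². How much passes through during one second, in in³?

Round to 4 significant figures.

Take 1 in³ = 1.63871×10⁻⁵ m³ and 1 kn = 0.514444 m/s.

10.25 in³

1.181 kn × 0.514444 = 0.607558 m/s
276.4 mm² × 10⁻⁶ = 2.764×10⁻⁴ m²
V = v × A × t = 0.607558 m/s × 2.764×10⁻⁴ m² × 1 s = 1.67929×10⁻⁴ m³
1.67929×10⁻⁴ m³ ÷ (1.63871×10⁻⁵ m³/in³) = 10.2476 in³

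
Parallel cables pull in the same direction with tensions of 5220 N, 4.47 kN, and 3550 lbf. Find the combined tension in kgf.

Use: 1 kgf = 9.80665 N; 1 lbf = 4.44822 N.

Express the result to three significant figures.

5220 N (already N)
4.47 kN × 1000 → 4470 N
3550 lbf × 4.44822 → 15791.2 N
Combined: 5220 + 4470 + 15791.2 = 25481.2 N
In kgf: 25481.2 / 9.80665 = 2598.36 kgf

2600 kgf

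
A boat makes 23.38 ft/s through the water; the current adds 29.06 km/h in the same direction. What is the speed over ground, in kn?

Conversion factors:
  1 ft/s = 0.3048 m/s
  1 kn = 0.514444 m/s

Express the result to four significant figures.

23.38 ft/s × 0.3048 → 7.12622 m/s
29.06 km/h × (1/3.6) → 8.07222 m/s
Total: 7.12622 + 8.07222 = 15.1984 m/s
In kn: 15.1984 / 0.514444 = 29.5434 kn

29.54 kn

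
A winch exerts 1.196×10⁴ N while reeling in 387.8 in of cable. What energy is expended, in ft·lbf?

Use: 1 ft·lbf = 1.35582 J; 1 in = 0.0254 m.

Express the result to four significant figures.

387.8 in × 0.0254 = 9.85012 m
W = F × d = 11960 N × 9.85012 m = 117807 J
117807 J ÷ (1.35582 J/ft·lbf) = 86889.9 ft·lbf

8.689×10⁴ ft·lbf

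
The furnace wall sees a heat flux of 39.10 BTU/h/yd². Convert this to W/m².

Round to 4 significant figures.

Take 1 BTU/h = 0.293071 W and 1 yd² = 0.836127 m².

39.10 BTU/h/yd² × 0.293071 W/BTU/h ÷ 0.836127 m²/yd² = 13.7049 W/m²
13.7049 W/m²  = 13.7049 W/m²

13.70 W/m²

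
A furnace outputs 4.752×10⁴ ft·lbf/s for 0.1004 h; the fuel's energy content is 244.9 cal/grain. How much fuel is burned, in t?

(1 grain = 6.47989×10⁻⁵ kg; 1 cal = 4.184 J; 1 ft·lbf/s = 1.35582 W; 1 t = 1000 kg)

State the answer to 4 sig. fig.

0.001473 t

4.752×10⁴ ft·lbf/s → 64428.6 W
0.1004 h → 361.44 s
E = P × t = 64428.6 × 361.44 = 2.32871×10⁷ J
244.9 cal/grain → 1.58129×10⁷ J/kg
m = E / e_s = 2.32871×10⁷ / 1.58129×10⁷ = 1.47266 kg
In t: 1.47266 / 1000 = 0.00147266 t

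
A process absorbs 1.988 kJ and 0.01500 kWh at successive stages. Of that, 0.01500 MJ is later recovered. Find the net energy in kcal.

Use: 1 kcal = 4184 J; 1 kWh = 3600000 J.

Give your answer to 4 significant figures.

1.988 kJ × 1000 = 1988 J
0.01500 kWh × 3600000 = 54000 J
0.01500 MJ × 1000000 = 15000 J
Net: 1988 + 54000 − 15000 = 40988 J
In kcal: 40988 / 4184 = 9.79637 kcal

9.796 kcal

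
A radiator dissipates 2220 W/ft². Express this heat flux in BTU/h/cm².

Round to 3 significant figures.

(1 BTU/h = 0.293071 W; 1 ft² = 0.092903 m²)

8.15 BTU/h/cm²

2220 W/ft² ÷ 0.092903 m²/ft² = 23895.9 W/m²
23895.9 W/m² ÷ 0.293071 W/BTU/h × 0.0001 m²/cm² = 8.15362 BTU/h/cm²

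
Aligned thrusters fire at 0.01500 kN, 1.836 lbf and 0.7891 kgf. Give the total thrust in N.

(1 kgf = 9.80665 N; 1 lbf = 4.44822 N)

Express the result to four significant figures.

30.91 N

0.01500 kN × 1000 → 15 N
1.836 lbf × 4.44822 → 8.16693 N
0.7891 kgf × 9.80665 → 7.73843 N
Combined: 15 + 8.16693 + 7.73843 = 30.9054 N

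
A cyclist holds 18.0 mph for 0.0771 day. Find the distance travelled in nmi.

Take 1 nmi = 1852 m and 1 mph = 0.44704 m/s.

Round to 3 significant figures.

28.9 nmi

18.0 mph × 0.44704 = 8.04672 m/s
0.0771 day × 86400 = 6661.44 s
d = v × t = 8.04672 m/s × 6661.44 s = 53602.7 m
53602.7 m ÷ (1852 m/nmi) = 28.9431 nmi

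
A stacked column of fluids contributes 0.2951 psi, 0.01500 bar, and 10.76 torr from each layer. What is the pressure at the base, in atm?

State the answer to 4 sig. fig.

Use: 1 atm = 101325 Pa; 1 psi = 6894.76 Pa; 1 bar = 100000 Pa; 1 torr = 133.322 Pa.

0.04904 atm

0.2951 psi × 6894.76 = 2034.64 Pa
0.01500 bar × 100000 = 1500 Pa
10.76 torr × 133.322 = 1434.54 Pa
Sum: 2034.64 + 1500 + 1434.54 = 4969.18 Pa
In atm: 4969.18 / 101325 = 0.049042 atm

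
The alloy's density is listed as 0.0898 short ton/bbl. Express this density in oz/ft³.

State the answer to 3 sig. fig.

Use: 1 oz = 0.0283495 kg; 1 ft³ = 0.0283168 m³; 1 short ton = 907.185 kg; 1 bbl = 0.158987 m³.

512 oz/ft³

0.0898 short ton/bbl × 907.185 kg/short ton ÷ 0.158987 m³/bbl = 512.402 kg/m³
512.402 kg/m³ ÷ 0.0283495 kg/oz × 0.0283168 m³/ft³ = 511.811 oz/ft³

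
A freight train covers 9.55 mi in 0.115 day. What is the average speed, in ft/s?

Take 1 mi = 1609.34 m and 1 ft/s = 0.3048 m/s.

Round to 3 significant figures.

5.07 ft/s

9.55 mi × 1609.34 → 15369.2 m
0.115 day × 86400 → 9936 s
v = d / t = 15369.2 m / 9936 s = 1.54682 m/s
1.54682 m/s ÷ (0.3048 m/s/ft/s) = 5.07487 ft/s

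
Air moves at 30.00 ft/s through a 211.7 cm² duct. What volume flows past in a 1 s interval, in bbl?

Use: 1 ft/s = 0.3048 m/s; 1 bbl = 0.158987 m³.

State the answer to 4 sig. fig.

1.218 bbl

30.00 ft/s × 0.3048 = 9.144 m/s
211.7 cm² × 0.0001 = 0.02117 m²
V = v × A × t = 9.144 m/s × 0.02117 m² × 1 s = 0.193578 m³
0.193578 m³ ÷ (0.158987 m³/bbl) = 1.21757 bbl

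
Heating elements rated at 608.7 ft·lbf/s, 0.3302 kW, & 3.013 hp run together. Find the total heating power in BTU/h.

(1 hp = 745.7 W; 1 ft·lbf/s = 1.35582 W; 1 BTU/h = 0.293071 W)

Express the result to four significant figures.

608.7 ft·lbf/s × 1.35582 = 825.288 W
0.3302 kW × 1000 = 330.2 W
3.013 hp × 745.7 = 2246.79 W
Sum: 825.288 + 330.2 + 2246.79 = 3402.28 W
In BTU/h: 3402.28 / 0.293071 = 11609.1 BTU/h

1.161×10⁴ BTU/h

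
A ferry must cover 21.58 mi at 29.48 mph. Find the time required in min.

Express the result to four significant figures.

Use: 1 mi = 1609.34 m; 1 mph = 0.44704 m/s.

21.58 mi × 1609.34 → 34729.6 m
29.48 mph × 0.44704 → 13.1787 m/s
t = d / v = 34729.6 m / 13.1787 m/s = 2635.28 s
2635.28 s ÷ (60 s/min) = 43.9213 min

43.92 min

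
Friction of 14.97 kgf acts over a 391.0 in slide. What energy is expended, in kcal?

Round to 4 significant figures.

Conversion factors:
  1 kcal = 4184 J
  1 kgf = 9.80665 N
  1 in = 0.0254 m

14.97 kgf × 9.80665 → 146.806 N
391.0 in × 0.0254 → 9.9314 m
W = F × d = 146.806 N × 9.9314 m = 1457.99 J
1457.99 J ÷ (4184 J/kcal) = 0.348468 kcal

0.3485 kcal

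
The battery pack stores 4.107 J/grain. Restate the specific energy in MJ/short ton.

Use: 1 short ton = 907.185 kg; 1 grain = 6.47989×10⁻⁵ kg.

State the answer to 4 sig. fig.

57.50 MJ/short ton

4.107 J/grain ÷ 6.47989×10⁻⁵ kg/grain = 63380.7 J/kg
63380.7 J/kg ÷ 1000000 J/MJ × 907.185 kg/short ton = 57.498 MJ/short ton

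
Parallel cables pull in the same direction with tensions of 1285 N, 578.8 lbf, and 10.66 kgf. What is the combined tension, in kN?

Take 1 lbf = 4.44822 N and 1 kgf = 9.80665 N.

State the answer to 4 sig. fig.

1285 N (already N)
578.8 lbf × 4.44822 = 2574.63 N
10.66 kgf × 9.80665 = 104.539 N
Total: 1285 + 2574.63 + 104.539 = 3964.17 N
In kN: 3964.17 / 1000 = 3.96417 kN

3.964 kN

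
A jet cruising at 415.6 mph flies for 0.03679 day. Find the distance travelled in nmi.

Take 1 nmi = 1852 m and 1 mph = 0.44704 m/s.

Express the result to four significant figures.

415.6 mph × 0.44704 = 185.79 m/s
0.03679 day × 86400 = 3178.66 s
d = v × t = 185.79 m/s × 3178.66 s = 590563 m
590563 m ÷ (1852 m/nmi) = 318.879 nmi

318.9 nmi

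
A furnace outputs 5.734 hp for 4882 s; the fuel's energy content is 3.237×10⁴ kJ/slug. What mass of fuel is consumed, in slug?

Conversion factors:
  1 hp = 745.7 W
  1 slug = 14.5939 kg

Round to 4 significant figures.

5.734 hp → 4275.84 W
E = P × t = 4275.84 × 4882 = 2.08747×10⁷ J
3.237×10⁴ kJ/slug → 2.21805×10⁶ J/kg
m = E / e_s = 2.08747×10⁷ / 2.21805×10⁶ = 9.41128 kg
In slug: 9.41128 / 14.5939 = 0.644878 slug

0.6449 slug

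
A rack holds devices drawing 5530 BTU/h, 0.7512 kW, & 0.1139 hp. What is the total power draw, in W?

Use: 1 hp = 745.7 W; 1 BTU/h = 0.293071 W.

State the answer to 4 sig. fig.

5530 BTU/h × 0.293071 = 1620.68 W
0.7512 kW × 1000 = 751.2 W
0.1139 hp × 745.7 = 84.9352 W
Combined: 1620.68 + 751.2 + 84.9352 = 2456.82 W

2457 W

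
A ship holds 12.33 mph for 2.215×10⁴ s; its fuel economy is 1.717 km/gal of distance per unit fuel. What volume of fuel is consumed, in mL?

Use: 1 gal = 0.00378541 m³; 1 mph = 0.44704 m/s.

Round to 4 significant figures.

12.33 mph → 5.512 m/s
d = v × t = 5.512 × 22150 = 122091 m
1.717 km/gal → 453584 m/m³
V = d / (distance per unit fuel) = 122091 / 453584 = 0.26917 m³
In mL: 0.26917 / 10⁻⁶ = 269170 mL

2.692×10⁵ mL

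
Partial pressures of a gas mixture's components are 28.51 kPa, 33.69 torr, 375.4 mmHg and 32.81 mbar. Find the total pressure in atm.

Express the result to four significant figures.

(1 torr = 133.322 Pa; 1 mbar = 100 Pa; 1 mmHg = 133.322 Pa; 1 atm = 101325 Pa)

0.8520 atm

28.51 kPa × 1000 = 28510 Pa
33.69 torr × 133.322 = 4491.62 Pa
375.4 mmHg × 133.322 = 50049.1 Pa
32.81 mbar × 100 = 3281 Pa
Sum: 28510 + 4491.62 + 50049.1 + 3281 = 86331.7 Pa
In atm: 86331.7 / 101325 = 0.852028 atm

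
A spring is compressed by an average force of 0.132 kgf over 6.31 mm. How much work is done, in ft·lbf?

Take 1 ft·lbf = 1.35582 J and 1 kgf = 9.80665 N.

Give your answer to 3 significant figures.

0.132 kgf × 9.80665 = 1.29448 N
6.31 mm × 0.001 = 0.00631 m
W = F × d = 1.29448 N × 0.00631 m = 0.00816817 J
0.00816817 J ÷ (1.35582 J/ft·lbf) = 0.00602452 ft·lbf

0.00602 ft·lbf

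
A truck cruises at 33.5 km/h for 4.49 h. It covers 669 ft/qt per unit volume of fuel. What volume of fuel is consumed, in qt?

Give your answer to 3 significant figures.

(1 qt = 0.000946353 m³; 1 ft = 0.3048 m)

33.5 km/h → 9.30556 m/s
4.49 h → 16164 s
d = v × t = 9.30556 × 16164 = 150415 m
669 ft/qt → 215471 m/m³
V = d / (distance per unit fuel) = 150415 / 215471 = 0.698075 m³
In qt: 0.698075 / 0.000946353 = 737.648 qt

738 qt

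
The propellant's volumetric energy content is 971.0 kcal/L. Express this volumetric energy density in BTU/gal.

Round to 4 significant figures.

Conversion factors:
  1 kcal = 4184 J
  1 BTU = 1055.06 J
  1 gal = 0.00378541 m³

971.0 kcal/L × 4184 J/kcal ÷ 0.001 m³/L = 4.06266×10⁹ J/m³
4.06266×10⁹ J/m³ ÷ 1055.06 J/BTU × 0.00378541 m³/gal = 14576.3 BTU/gal

1.458×10⁴ BTU/gal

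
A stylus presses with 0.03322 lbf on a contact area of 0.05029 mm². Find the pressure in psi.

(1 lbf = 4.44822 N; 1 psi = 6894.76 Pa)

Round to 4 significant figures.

0.03322 lbf × 4.44822 → 0.14777 N
0.05029 mm² × 10⁻⁶ → 5.029×10⁻⁸ m²
P = F / A = 0.14777 N / 5.029×10⁻⁸ m² = 2.93836×10⁶ Pa
2.93836×10⁶ Pa ÷ (6894.76 Pa/psi) = 426.173 psi

426.2 psi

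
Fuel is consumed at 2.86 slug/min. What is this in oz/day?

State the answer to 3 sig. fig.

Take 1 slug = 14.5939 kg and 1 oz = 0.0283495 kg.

2.86 slug/min × 14.5939 kg/slug ÷ 60 s/min = 0.695643 kg/s
0.695643 kg/s ÷ 0.0283495 kg/oz × 86400 s/day = 2.12009×10⁶ oz/day

2.12×10⁶ oz/day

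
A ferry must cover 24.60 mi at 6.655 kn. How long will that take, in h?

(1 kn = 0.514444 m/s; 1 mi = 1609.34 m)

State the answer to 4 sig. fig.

24.60 mi × 1609.34 = 39589.8 m
6.655 kn × 0.514444 = 3.42362 m/s
t = d / v = 39589.8 m / 3.42362 m/s = 11563.7 s
11563.7 s ÷ (3600 s/h) = 3.21214 h

3.212 h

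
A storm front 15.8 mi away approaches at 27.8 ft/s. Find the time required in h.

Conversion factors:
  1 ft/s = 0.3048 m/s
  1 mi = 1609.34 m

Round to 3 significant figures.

15.8 mi × 1609.34 = 25427.6 m
27.8 ft/s × 0.3048 = 8.47344 m/s
t = d / v = 25427.6 m / 8.47344 m/s = 3000.86 s
3000.86 s ÷ (3600 s/h) = 0.833572 h

0.834 h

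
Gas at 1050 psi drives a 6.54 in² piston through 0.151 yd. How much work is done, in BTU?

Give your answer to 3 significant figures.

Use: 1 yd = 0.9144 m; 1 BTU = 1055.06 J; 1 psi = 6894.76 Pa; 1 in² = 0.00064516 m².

4.00 BTU

1050 psi → 7.2395×10⁶ Pa
6.54 in² → 0.00421935 m²
F = P × A = 7.2395×10⁶ × 0.00421935 = 30546 N
0.151 yd → 0.138074 m
W = F × d = 30546 × 0.138074 = 4217.61 J
In BTU: 4217.61 / 1055.06 = 3.99751 BTU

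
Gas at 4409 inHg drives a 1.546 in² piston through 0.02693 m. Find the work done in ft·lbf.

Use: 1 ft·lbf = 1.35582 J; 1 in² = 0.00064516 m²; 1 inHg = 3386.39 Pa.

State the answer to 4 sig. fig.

295.8 ft·lbf

4409 inHg → 1.49306×10⁷ Pa
1.546 in² → 9.97417×10⁻⁴ m²
F = P × A = 1.49306×10⁷ × 9.97417×10⁻⁴ = 14892 N
W = F × d = 14892 × 0.02693 = 401.042 J
In ft·lbf: 401.042 / 1.35582 = 295.793 ft·lbf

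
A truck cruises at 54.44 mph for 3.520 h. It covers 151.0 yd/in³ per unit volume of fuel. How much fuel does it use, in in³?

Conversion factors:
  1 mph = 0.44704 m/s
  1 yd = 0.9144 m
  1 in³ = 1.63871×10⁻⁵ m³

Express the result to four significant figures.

2234 in³

54.44 mph → 24.3369 m/s
3.520 h → 12672 s
d = v × t = 24.3369 × 12672 = 308397 m
151.0 yd/in³ → 8.4258×10⁶ m/m³
V = d / (distance per unit fuel) = 308397 / 8.4258×10⁶ = 0.0366015 m³
In in³: 0.0366015 / 1.63871×10⁻⁵ = 2233.56 in³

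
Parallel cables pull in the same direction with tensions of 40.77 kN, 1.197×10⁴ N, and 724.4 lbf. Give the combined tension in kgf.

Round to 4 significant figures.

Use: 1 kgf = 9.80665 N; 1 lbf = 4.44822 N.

40.77 kN × 1000 = 40770 N
1.197×10⁴ N (already N)
724.4 lbf × 4.44822 = 3222.29 N
Combined: 40770 + 11970 + 3222.29 = 55962.3 N
In kgf: 55962.3 / 9.80665 = 5706.57 kgf

5707 kgf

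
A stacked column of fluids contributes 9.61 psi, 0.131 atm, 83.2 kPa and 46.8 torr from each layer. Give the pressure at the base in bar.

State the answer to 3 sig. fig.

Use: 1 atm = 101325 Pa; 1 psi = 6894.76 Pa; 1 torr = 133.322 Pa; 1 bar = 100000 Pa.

1.69 bar

9.61 psi × 6894.76 → 66258.6 Pa
0.131 atm × 101325 → 13273.6 Pa
83.2 kPa × 1000 → 83200 Pa
46.8 torr × 133.322 → 6239.47 Pa
Sum: 66258.6 + 13273.6 + 83200 + 6239.47 = 168972 Pa
In bar: 168972 / 100000 = 1.68972 bar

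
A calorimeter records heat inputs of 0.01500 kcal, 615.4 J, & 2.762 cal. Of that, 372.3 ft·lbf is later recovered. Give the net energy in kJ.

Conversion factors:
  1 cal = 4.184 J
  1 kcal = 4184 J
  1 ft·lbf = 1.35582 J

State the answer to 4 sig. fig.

0.01500 kcal × 4184 = 62.76 J
615.4 J (already J)
2.762 cal × 4.184 = 11.5562 J
372.3 ft·lbf × 1.35582 = 504.772 J
Result: 62.76 + 615.4 + 11.5562 − 504.772 = 184.944 J
In kJ: 184.944 / 1000 = 0.184944 kJ

0.1849 kJ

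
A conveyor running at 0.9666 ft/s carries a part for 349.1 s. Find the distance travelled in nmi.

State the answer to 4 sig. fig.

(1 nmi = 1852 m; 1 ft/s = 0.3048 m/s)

0.05554 nmi

0.9666 ft/s × 0.3048 = 0.29462 m/s
d = v × t = 0.29462 m/s × 349.1 s = 102.852 m
102.852 m ÷ (1852 m/nmi) = 0.0555356 nmi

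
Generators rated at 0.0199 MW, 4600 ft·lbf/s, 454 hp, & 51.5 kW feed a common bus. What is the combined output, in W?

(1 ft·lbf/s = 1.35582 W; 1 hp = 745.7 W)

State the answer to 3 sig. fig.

4.16×10⁵ W

0.0199 MW × 1000000 = 19900 W
4600 ft·lbf/s × 1.35582 = 6236.77 W
454 hp × 745.7 = 338548 W
51.5 kW × 1000 = 51500 W
Sum: 19900 + 6236.77 + 338548 + 51500 = 416185 W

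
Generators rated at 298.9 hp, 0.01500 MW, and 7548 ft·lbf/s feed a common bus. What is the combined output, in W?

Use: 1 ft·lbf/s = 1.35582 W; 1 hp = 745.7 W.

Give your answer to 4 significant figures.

298.9 hp × 745.7 = 222890 W
0.01500 MW × 1000000 = 15000 W
7548 ft·lbf/s × 1.35582 = 10233.7 W
Combined: 222890 + 15000 + 10233.7 = 248124 W

2.481×10⁵ W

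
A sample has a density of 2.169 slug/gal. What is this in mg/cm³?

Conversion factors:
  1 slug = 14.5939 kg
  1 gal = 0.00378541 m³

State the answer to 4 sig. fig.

8362 mg/cm³

2.169 slug/gal × 14.5939 kg/slug ÷ 0.00378541 m³/gal = 8362.15 kg/m³
8362.15 kg/m³ ÷ 10⁻⁶ kg/mg × 10⁻⁶ m³/cm³ = 8362.15 mg/cm³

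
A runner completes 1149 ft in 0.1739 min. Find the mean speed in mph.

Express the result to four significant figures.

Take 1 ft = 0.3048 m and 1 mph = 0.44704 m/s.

1149 ft × 0.3048 = 350.215 m
0.1739 min × 60 = 10.434 s
v = d / t = 350.215 m / 10.434 s = 33.5648 m/s
33.5648 m/s ÷ (0.44704 m/s/mph) = 75.0823 mph

75.08 mph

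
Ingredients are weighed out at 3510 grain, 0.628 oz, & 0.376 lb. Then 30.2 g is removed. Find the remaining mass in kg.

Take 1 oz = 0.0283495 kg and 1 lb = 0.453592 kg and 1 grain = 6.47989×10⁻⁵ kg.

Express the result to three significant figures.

0.386 kg

3510 grain × 6.47989×10⁻⁵ = 0.227444 kg
0.628 oz × 0.0283495 = 0.0178035 kg
0.376 lb × 0.453592 = 0.170551 kg
30.2 g × 0.001 = 0.0302 kg
Net: 0.227444 + 0.0178035 + 0.170551 − 0.0302 = 0.385598 kg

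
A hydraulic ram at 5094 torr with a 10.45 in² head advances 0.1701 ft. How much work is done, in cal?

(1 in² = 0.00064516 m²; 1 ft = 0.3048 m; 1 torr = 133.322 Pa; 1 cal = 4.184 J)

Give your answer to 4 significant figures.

5094 torr → 679142 Pa
10.45 in² → 0.00674192 m²
F = P × A = 679142 × 0.00674192 = 4578.72 N
0.1701 ft → 0.0518465 m
W = F × d = 4578.72 × 0.0518465 = 237.391 J
In cal: 237.391 / 4.184 = 56.7378 cal

56.74 cal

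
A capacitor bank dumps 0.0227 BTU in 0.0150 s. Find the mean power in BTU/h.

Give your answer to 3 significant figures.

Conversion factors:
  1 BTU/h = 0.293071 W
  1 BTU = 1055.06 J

5450 BTU/h

0.0227 BTU × 1055.06 = 23.9499 J
P = E / t = 23.9499 J / 0.015 s = 1596.66 W
1596.66 W ÷ (0.293071 W/BTU/h) = 5448.03 BTU/h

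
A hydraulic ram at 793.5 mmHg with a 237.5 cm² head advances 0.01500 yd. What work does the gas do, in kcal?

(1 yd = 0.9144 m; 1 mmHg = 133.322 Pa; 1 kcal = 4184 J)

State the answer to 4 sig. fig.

793.5 mmHg → 105791 Pa
237.5 cm² → 0.02375 m²
F = P × A = 105791 × 0.02375 = 2512.54 N
0.01500 yd → 0.013716 m
W = F × d = 2512.54 × 0.013716 = 34.462 J
In kcal: 34.462 / 4184 = 0.00823662 kcal

0.008237 kcal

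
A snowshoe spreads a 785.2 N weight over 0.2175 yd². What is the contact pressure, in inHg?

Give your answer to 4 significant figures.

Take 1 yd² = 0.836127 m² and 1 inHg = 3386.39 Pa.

1.275 inHg

0.2175 yd² × 0.836127 = 0.181858 m²
P = F / A = 785.2 N / 0.181858 m² = 4317.65 Pa
4317.65 Pa ÷ (3386.39 Pa/inHg) = 1.275 inHg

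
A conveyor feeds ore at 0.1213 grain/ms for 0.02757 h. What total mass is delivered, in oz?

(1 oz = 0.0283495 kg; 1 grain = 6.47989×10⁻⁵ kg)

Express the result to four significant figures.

0.1213 grain/ms → 0.00786011 kg/s
0.02757 h → 99.252 s
m = ṁ × t = 0.00786011 × 99.252 = 0.780132 kg
In oz: 0.780132 / 0.0283495 = 27.5184 oz

27.52 oz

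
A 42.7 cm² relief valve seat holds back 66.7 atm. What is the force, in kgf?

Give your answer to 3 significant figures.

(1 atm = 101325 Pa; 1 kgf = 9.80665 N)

66.7 atm × 101325 = 6.75838×10⁶ Pa
42.7 cm² × 0.0001 = 0.00427 m²
F = P × A = 6.75838×10⁶ Pa × 0.00427 m² = 28858.3 N
28858.3 N ÷ (9.80665 N/kgf) = 2942.73 kgf

2940 kgf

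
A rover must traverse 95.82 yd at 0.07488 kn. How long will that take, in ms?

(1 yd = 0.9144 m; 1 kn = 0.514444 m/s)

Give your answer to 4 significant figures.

2.275×10⁶ ms

95.82 yd × 0.9144 = 87.6178 m
0.07488 kn × 0.514444 = 0.0385216 m/s
t = d / v = 87.6178 m / 0.0385216 m/s = 2274.51 s
2274.51 s ÷ (0.001 s/ms) = 2.27451×10⁶ ms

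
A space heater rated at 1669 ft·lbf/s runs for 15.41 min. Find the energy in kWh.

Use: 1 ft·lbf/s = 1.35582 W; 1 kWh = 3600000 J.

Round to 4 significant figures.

0.5812 kWh

1669 ft·lbf/s × 1.35582 → 2262.86 W
15.41 min × 60 → 924.6 s
E = P × t = 2262.86 W × 924.6 s = 2.09224×10⁶ J
2.09224×10⁶ J ÷ (3600000 J/kWh) = 0.581178 kWh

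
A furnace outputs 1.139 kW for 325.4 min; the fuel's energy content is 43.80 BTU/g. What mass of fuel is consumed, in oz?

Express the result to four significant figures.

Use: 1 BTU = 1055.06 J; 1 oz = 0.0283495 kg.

1.139 kW → 1139 W
325.4 min → 19524 s
E = P × t = 1139 × 19524 = 2.22378×10⁷ J
43.80 BTU/g → 4.62116×10⁷ J/kg
m = E / e_s = 2.22378×10⁷ / 4.62116×10⁷ = 0.481217 kg
In oz: 0.481217 / 0.0283495 = 16.9744 oz

16.97 oz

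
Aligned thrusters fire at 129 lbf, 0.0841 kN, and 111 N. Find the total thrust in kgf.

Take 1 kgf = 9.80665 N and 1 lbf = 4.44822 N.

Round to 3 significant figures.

78.4 kgf

129 lbf × 4.44822 → 573.82 N
0.0841 kN × 1000 → 84.1 N
111 N (already N)
Total: 573.82 + 84.1 + 111 = 768.92 N
In kgf: 768.92 / 9.80665 = 78.408 kgf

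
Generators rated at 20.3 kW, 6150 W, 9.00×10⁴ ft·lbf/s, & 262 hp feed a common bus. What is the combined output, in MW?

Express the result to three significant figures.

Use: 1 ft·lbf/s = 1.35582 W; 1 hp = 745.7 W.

20.3 kW × 1000 → 20300 W
6150 W (already W)
9.00×10⁴ ft·lbf/s × 1.35582 → 122024 W
262 hp × 745.7 → 195373 W
Sum: 20300 + 6150 + 122024 + 195373 = 343847 W
In MW: 343847 / 1000000 = 0.343847 MW

0.344 MW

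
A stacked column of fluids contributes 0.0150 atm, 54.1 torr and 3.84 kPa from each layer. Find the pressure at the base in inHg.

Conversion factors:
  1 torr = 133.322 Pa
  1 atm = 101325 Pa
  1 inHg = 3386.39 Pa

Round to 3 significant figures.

0.0150 atm × 101325 = 1519.88 Pa
54.1 torr × 133.322 = 7212.72 Pa
3.84 kPa × 1000 = 3840 Pa
Combined: 1519.88 + 7212.72 + 3840 = 12572.6 Pa
In inHg: 12572.6 / 3386.39 = 3.71269 inHg

3.71 inHg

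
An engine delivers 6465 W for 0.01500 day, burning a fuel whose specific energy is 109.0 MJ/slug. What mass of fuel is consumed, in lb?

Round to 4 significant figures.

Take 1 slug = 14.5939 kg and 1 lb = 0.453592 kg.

2.473 lb

0.01500 day → 1296 s
E = P × t = 6465 × 1296 = 8.37864×10⁶ J
109.0 MJ/slug → 7.46887×10⁶ J/kg
m = E / e_s = 8.37864×10⁶ / 7.46887×10⁶ = 1.12181 kg
In lb: 1.12181 / 0.453592 = 2.47317 lb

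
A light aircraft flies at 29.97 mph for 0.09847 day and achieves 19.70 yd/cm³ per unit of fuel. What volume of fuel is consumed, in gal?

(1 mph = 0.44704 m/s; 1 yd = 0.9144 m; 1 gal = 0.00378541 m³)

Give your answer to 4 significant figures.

29.97 mph → 13.3978 m/s
0.09847 day → 8507.81 s
d = v × t = 13.3978 × 8507.81 = 113986 m
19.70 yd/cm³ → 1.80137×10⁷ m/m³
V = d / (distance per unit fuel) = 113986 / 1.80137×10⁷ = 0.00632774 m³
In gal: 0.00632774 / 0.00378541 = 1.67161 gal

1.672 gal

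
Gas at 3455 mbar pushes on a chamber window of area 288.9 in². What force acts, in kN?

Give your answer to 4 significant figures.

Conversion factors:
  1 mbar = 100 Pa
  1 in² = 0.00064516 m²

3455 mbar × 100 → 345500 Pa
288.9 in² × 0.00064516 → 0.186387 m²
F = P × A = 345500 Pa × 0.186387 m² = 64396.7 N
64396.7 N ÷ (1000 N/kN) = 64.3967 kN

64.40 kN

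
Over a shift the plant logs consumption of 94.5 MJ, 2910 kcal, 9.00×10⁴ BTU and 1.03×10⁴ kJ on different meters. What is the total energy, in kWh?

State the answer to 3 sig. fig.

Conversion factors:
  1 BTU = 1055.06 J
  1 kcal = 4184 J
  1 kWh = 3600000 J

94.5 MJ × 1000000 = 9.45×10⁷ J
2910 kcal × 4184 = 1.21754×10⁷ J
9.00×10⁴ BTU × 1055.06 = 9.49554×10⁷ J
1.03×10⁴ kJ × 1000 = 1.03×10⁷ J
Total: 9.45×10⁷ + 1.21754×10⁷ + 9.49554×10⁷ + 1.03×10⁷ = 2.11931×10⁸ J
In kWh: 2.11931×10⁸ / 3600000 = 58.8697 kWh

58.9 kWh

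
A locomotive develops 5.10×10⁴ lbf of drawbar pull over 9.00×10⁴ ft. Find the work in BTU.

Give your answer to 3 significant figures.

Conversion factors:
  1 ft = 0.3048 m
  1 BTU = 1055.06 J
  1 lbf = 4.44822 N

5.10×10⁴ lbf × 4.44822 = 226859 N
9.00×10⁴ ft × 0.3048 = 27432 m
W = F × d = 226859 N × 27432 m = 6.2232×10⁹ J
6.2232×10⁹ J ÷ (1055.06 J/BTU) = 5.89843×10⁶ BTU

5.90×10⁶ BTU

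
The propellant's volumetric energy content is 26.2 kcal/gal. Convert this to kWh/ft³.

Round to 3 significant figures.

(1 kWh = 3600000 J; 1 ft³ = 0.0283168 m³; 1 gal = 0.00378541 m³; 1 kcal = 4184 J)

0.228 kWh/ft³

26.2 kcal/gal × 4184 J/kcal ÷ 0.00378541 m³/gal = 2.89588×10⁷ J/m³
2.89588×10⁷ J/m³ ÷ 3600000 J/kWh × 0.0283168 m³/ft³ = 0.227783 kWh/ft³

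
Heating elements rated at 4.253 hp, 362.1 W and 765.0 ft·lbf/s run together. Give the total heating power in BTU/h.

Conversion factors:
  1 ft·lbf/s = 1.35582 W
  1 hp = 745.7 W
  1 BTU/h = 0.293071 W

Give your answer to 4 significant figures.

4.253 hp × 745.7 = 3171.46 W
362.1 W (already W)
765.0 ft·lbf/s × 1.35582 = 1037.2 W
Total: 3171.46 + 362.1 + 1037.2 = 4570.76 W
In BTU/h: 4570.76 / 0.293071 = 15596.1 BTU/h

1.560×10⁴ BTU/h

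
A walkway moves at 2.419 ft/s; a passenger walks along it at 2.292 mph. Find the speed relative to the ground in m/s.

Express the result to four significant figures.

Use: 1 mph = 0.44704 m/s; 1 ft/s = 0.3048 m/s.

2.419 ft/s × 0.3048 → 0.737311 m/s
2.292 mph × 0.44704 → 1.02462 m/s
Sum: 0.737311 + 1.02462 = 1.76193 m/s

1.762 m/s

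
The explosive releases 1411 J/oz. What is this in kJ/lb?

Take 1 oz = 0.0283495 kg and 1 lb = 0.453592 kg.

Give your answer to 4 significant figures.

22.58 kJ/lb

1411 J/oz ÷ 0.0283495 kg/oz = 49771.6 J/kg
49771.6 J/kg ÷ 1000 J/kJ × 0.453592 kg/lb = 22.576 kJ/lb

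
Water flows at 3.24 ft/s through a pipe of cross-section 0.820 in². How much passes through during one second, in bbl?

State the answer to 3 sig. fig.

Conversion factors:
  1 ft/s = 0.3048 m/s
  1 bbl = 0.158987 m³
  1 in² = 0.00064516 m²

0.00329 bbl

3.24 ft/s × 0.3048 = 0.987552 m/s
0.820 in² × 0.00064516 = 5.29031×10⁻⁴ m²
V = v × A × t = 0.987552 m/s × 5.29031×10⁻⁴ m² × 1 s = 5.22446×10⁻⁴ m³
5.22446×10⁻⁴ m³ ÷ (0.158987 m³/bbl) = 0.00328609 bbl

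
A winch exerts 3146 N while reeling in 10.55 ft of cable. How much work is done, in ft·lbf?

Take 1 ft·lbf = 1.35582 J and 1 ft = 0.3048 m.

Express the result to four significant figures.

7461 ft·lbf

10.55 ft × 0.3048 = 3.21564 m
W = F × d = 3146 N × 3.21564 m = 10116.4 J
10116.4 J ÷ (1.35582 J/ft·lbf) = 7461.46 ft·lbf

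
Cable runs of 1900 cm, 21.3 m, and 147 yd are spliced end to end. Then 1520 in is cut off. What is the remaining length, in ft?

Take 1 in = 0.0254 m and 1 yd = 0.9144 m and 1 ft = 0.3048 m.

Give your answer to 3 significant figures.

447 ft

1900 cm × 0.01 = 19 m
21.3 m (already m)
147 yd × 0.9144 = 134.417 m
1520 in × 0.0254 = 38.608 m
Sum: 19 + 21.3 + 134.417 − 38.608 = 136.109 m
In ft: 136.109 / 0.3048 = 446.552 ft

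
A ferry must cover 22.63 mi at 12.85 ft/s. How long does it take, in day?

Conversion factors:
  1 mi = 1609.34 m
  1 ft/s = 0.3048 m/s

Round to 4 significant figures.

0.1076 day

22.63 mi × 1609.34 = 36419.4 m
12.85 ft/s × 0.3048 = 3.91668 m/s
t = d / v = 36419.4 m / 3.91668 m/s = 9298.54 s
9298.54 s ÷ (86400 s/day) = 0.107622 day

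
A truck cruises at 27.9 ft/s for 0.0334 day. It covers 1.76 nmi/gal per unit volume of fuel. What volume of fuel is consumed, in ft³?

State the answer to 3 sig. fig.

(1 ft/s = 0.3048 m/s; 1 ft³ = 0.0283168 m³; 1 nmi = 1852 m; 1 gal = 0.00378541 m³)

1.01 ft³

27.9 ft/s → 8.50392 m/s
0.0334 day → 2885.76 s
d = v × t = 8.50392 × 2885.76 = 24540.3 m
1.76 nmi/gal → 861074 m/m³
V = d / (distance per unit fuel) = 24540.3 / 861074 = 0.0284996 m³
In ft³: 0.0284996 / 0.0283168 = 1.00646 ft³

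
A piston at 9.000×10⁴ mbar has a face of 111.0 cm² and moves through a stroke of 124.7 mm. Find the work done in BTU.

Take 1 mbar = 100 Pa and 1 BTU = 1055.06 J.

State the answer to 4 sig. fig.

9.000×10⁴ mbar → 9×10⁶ Pa
111.0 cm² → 0.0111 m²
F = P × A = 9×10⁶ × 0.0111 = 99900 N
124.7 mm → 0.1247 m
W = F × d = 99900 × 0.1247 = 12457.5 J
In BTU: 12457.5 / 1055.06 = 11.8074 BTU

11.81 BTU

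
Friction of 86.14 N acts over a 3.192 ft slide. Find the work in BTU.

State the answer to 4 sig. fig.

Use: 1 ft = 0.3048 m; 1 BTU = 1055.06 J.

0.07943 BTU

3.192 ft × 0.3048 → 0.972922 m
W = F × d = 86.14 N × 0.972922 m = 83.8075 J
83.8075 J ÷ (1055.06 J/BTU) = 0.0794339 BTU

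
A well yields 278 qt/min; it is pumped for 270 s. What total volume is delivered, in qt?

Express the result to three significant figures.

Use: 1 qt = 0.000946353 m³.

278 qt/min → 0.00438477 m³/s
V = Q × t = 0.00438477 × 270 = 1.18389 m³
In qt: 1.18389 / 0.000946353 = 1251 qt

1250 qt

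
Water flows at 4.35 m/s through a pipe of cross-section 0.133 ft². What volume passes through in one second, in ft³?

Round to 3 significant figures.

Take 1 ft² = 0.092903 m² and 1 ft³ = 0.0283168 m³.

1.90 ft³

0.133 ft² × 0.092903 = 0.0123561 m²
V = v × A × t = 4.35 m/s × 0.0123561 m² × 1 s = 0.053749 m³
0.053749 m³ ÷ (0.0283168 m³/ft³) = 1.89813 ft³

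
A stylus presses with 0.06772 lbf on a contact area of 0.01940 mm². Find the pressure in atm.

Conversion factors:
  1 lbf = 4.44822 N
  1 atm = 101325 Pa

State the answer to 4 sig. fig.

0.06772 lbf × 4.44822 = 0.301233 N
0.01940 mm² × 10⁻⁶ = 1.94×10⁻⁸ m²
P = F / A = 0.301233 N / 1.94×10⁻⁸ m² = 1.55275×10⁷ Pa
1.55275×10⁷ Pa ÷ (101325 Pa/atm) = 153.245 atm

153.2 atm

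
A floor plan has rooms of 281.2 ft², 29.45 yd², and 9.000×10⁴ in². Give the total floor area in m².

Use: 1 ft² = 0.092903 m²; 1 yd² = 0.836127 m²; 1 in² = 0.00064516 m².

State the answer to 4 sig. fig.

281.2 ft² × 0.092903 = 26.1243 m²
29.45 yd² × 0.836127 = 24.6239 m²
9.000×10⁴ in² × 0.00064516 = 58.0644 m²
Combined: 26.1243 + 24.6239 + 58.0644 = 108.813 m²

108.8 m²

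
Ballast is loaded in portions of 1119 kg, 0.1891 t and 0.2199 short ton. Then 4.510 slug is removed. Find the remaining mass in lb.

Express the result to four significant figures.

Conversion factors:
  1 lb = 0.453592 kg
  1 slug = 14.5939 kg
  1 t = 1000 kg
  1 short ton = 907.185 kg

3179 lb

1119 kg (already kg)
0.1891 t × 1000 = 189.1 kg
0.2199 short ton × 907.185 = 199.49 kg
4.510 slug × 14.5939 = 65.8185 kg
Net: 1119 + 189.1 + 199.49 − 65.8185 = 1441.77 kg
In lb: 1441.77 / 0.453592 = 3178.56 lb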